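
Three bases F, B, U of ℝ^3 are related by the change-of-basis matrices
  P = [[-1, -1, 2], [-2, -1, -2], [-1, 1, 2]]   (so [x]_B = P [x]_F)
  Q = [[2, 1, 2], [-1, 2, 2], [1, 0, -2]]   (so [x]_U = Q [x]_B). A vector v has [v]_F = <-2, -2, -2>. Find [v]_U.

Apply P to get B-coordinates <0, 10, -4>, then Q to get U-coordinates.
The result is [v]_U = <2, 12, 8>.

<2, 12, 8>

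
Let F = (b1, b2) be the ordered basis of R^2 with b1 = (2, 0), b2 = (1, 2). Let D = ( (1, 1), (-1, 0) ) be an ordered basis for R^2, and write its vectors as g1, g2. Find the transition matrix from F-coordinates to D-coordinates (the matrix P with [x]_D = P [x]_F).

[[0, 2], [-2, 1]]

Column j of P is [bj]_D, since P maps F-coordinates to D-coordinates.
Expressing b1 in D: b1 = 0·g1 - 2g2, so column 1 of P is (0, -2).
Doing the same for each bj gives P = [[0, 2], [-2, 1]].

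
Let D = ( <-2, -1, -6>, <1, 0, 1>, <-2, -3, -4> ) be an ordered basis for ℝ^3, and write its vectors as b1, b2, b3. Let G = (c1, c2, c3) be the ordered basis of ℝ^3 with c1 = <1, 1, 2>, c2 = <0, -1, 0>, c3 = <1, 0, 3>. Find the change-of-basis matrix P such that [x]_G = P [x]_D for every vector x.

Take x = bj: its D-coordinates are the j-th standard unit vector, so P e_j — column j of P — equals [bj]_G.
b1 = 0·c1 + c2 - 2c3, giving column 1 = <0, 1, -2>; repeating for each j gives P = [[0, 2, -2], [1, 2, 1], [-2, -1, 0]].

[[0, 2, -2], [1, 2, 1], [-2, -1, 0]]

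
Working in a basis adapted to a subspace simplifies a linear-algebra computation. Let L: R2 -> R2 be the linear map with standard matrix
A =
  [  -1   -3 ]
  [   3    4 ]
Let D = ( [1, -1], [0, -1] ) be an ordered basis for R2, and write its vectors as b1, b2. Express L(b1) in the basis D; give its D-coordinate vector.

Compute L(b1) = A b1 = [2, -1] in standard coordinates.
Then write this in D-coordinates: solve for y in y_1 b1 + y_2 b2 = [2, -1].
This gives y = [2, -1], which is column 1 of [L]_D.

[2, -1]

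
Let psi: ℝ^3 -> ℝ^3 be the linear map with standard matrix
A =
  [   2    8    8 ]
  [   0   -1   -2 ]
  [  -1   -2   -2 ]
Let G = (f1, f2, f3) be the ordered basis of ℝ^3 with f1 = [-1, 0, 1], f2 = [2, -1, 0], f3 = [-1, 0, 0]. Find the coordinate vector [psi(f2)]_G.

Column 2 of [psi]_G is the G-coordinate vector of psi(f2).
In standard coordinates psi(f2) = A f2 = [-4, 1, 0].
Converting to G: [-4, 1, 0] = 0·f1 - f2 + 2f3, so the coordinate vector is [0, -1, 2].

[0, -1, 2]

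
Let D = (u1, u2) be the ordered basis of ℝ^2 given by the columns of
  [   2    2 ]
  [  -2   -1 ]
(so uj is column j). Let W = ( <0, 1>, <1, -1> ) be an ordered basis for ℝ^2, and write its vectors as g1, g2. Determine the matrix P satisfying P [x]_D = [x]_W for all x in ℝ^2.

[[0, 1], [2, 2]]

Take x = uj: its D-coordinates are the j-th standard unit vector, so P e_j — column j of P — equals [uj]_W.
u1 = 0·g1 + 2g2, giving column 1 = <0, 2>; repeating for each j gives P = [[0, 1], [2, 2]].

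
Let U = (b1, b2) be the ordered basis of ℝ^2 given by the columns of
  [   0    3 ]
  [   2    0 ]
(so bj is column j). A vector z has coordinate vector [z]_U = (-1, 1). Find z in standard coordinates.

(3, -2)

By definition z = -b1 + b2.
Summing componentwise gives (3, -2).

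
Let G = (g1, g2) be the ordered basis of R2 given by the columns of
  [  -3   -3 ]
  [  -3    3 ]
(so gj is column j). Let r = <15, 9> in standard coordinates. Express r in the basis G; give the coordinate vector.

<-4, -1>

[r]_G is the unique c with M c = r, where M has columns g1, g2.
System: -3c_1 - 3c_2 = 15, -3c_1 + 3c_2 = 9; solving gives c_1 = -4, c_2 = -1.
Check: -4g1 - g2 = <15, 9>.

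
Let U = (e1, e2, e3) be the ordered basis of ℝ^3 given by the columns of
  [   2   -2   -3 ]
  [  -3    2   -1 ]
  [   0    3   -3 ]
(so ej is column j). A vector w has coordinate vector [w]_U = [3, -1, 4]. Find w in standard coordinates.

By definition w = 3e1 - e2 + 4e3.
Summing componentwise gives [-4, -15, -15].

[-4, -15, -15]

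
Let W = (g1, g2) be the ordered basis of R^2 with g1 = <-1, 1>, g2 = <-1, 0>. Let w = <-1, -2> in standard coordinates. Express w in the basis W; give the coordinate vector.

We seek scalars with c_1 g1 + c_2 g2 = w; equivalently solve M c = w where the columns of M are g1, g2.
System: -c_1 - c_2 = -1, c_1 + 0c_2 = -2; solving gives c_1 = -2, c_2 = 3.
Check: -2g1 + 3g2 = <-1, -2>.

<-2, 3>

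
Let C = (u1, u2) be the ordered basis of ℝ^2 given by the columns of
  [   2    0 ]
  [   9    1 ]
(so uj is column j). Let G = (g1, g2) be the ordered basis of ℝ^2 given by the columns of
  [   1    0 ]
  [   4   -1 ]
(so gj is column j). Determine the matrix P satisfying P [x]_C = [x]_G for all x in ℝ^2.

Let M have columns uj and N have columns gj. Then for every x, N [x]_G = x = M [x]_C, so P = N^(-1) M.
Since det N = -1, N^(-1) has integer entries; multiplying gives P = [[2, 0], [-1, -1]].

[[2, 0], [-1, -1]]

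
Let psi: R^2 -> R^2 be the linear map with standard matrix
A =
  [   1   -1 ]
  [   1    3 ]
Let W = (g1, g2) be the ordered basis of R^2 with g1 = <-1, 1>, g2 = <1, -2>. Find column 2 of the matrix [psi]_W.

<-1, 2>

Column 2 of [psi]_W is the W-coordinate vector of psi(g2).
In standard coordinates psi(g2) = A g2 = <3, -5>.
Converting to W: <3, -5> = -g1 + 2g2, so the coordinate vector is <-1, 2>.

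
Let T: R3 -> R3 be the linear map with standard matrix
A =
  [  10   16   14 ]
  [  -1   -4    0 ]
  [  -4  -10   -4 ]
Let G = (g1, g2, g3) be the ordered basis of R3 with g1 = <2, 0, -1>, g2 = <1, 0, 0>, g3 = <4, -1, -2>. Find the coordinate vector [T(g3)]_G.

Column 3 of [T]_G is the G-coordinate vector of T(g3).
In standard coordinates T(g3) = A g3 = <-4, 0, 2>.
Converting to G: <-4, 0, 2> = -2g1 + 0·g2 + 0·g3, so the coordinate vector is <-2, 0, 0>.

<-2, 0, 0>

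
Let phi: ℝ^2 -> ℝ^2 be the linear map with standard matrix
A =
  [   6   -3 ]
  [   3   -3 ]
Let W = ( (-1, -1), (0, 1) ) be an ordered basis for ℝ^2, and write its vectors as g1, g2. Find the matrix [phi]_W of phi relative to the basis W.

With P the matrix whose columns are g1, g2, [phi]_W = P^(-1) A P.
Column by column: phi(g1) = A g1 = (-3, 0); its W-coordinates (3, 3) give column 1.
Continuing for each basis vector yields [phi]_W = [[3, 3], [3, 0]].

[[3, 3], [3, 0]]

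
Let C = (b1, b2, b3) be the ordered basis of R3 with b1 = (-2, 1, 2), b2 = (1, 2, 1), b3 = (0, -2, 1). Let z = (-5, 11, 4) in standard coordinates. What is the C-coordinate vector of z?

[z]_C is the unique c with M c = z, where M has columns b1, ..., b3.
Gaussian elimination on [M | z] yields c = (3, 1, -3).
Check: 3b1 + b2 - 3b3 = (-5, 11, 4).

(3, 1, -3)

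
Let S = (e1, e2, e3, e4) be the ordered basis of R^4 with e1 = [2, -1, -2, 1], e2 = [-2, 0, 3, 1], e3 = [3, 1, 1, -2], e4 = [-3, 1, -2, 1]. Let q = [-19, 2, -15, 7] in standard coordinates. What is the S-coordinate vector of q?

Write q = c_1 e1 + ... + c_4 e4 and solve for the c_i.
Solving this 4x4 system gives c = (-1, -2, -3, 4).
Check: -e1 - 2e2 - 3e3 + 4e4 = [-19, 2, -15, 7].

[-1, -2, -3, 4]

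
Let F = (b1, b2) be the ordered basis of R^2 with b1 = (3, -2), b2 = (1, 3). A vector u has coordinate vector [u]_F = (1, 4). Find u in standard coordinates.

The coordinates say u = b1 + 4b2; adding the scaled basis vectors gives (7, 10).

(7, 10)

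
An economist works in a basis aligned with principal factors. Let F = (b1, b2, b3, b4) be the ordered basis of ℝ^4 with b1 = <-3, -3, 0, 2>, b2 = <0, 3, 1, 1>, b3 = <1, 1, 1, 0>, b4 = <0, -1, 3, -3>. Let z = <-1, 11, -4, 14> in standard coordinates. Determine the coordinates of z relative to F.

[z]_F is the unique c with M c = z, where M has columns b1, ..., b4.
Row-reducing the augmented matrix [M | z] gives c = (1, 3, 2, -3).
Check: b1 + 3b2 + 2b3 - 3b4 = <-1, 11, -4, 14>.

<1, 3, 2, -3>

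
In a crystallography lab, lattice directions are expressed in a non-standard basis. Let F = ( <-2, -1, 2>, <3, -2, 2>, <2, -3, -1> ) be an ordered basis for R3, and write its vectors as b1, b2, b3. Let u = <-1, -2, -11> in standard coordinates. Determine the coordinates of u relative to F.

[u]_F is the unique c with M c = u, where M has columns b1, ..., b3.
Solving this 3x3 system gives c = (-1, -3, 3).
Check: -b1 - 3b2 + 3b3 = <-1, -2, -11>.

<-1, -3, 3>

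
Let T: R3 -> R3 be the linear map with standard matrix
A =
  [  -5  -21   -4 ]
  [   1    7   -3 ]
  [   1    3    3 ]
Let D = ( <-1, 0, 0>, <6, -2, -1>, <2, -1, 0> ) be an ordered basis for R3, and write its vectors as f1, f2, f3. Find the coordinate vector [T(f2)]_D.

<0, 3, -1>

Compute T(f2) = A f2 = <16, -5, -3> in standard coordinates.
Then write this in D-coordinates: solve for y in y_1 f1 + ... + y_3 f3 = <16, -5, -3>.
This gives y = <0, 3, -1>, which is column 2 of [T]_D.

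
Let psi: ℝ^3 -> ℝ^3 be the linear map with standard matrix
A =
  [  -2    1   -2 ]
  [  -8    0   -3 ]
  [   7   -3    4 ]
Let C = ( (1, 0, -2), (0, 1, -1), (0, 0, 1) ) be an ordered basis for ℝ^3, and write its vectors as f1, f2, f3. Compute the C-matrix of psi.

Let P have columns f1, ..., f3. Then [psi]_C = P^(-1) A P.
Here det P = 1, so P^(-1) is integer; computing A P first and then P^(-1)(A P) gives [[2, 3, -2], [-2, 3, -3], [1, 2, -3]].

[[2, 3, -2], [-2, 3, -3], [1, 2, -3]]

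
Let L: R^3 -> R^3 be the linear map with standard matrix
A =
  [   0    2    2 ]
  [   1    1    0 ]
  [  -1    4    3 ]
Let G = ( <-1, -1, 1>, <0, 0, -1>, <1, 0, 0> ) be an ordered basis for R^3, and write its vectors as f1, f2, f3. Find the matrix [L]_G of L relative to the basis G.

[[2, 0, -1], [2, 3, 0], [2, -2, -1]]

The j-th column of [L]_G is [L(fj)]_G.
L(f1) = A f1 = <0, -2, 0> = 2f1 + 2f2 + 2f3, so column 1 is <2, 2, 2>.
Repeating for f2, f3 and assembling the columns gives [[2, 0, -1], [2, 3, 0], [2, -2, -1]].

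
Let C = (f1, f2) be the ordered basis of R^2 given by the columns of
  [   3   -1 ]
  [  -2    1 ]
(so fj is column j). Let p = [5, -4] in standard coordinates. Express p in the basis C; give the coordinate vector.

[1, -2]

Write p = c_1 f1 + c_2 f2 and solve for the c_i.
System: 3c_1 - c_2 = 5, -2c_1 + c_2 = -4; solving gives c_1 = 1, c_2 = -2.
Check: f1 - 2f2 = [5, -4].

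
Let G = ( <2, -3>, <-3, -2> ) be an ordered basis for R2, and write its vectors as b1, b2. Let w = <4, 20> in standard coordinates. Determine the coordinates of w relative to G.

Write w = c_1 b1 + c_2 b2 and solve for the c_i.
System: 2c_1 - 3c_2 = 4, -3c_1 - 2c_2 = 20; solving gives c_1 = -4, c_2 = -4.
Check: -4b1 - 4b2 = <4, 20>.

<-4, -4>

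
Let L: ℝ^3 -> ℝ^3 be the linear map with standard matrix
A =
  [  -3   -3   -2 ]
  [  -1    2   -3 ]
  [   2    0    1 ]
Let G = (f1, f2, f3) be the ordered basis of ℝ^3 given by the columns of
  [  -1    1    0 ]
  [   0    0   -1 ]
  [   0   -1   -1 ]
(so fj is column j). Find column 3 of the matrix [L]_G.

Column 3 of [L]_G is the G-coordinate vector of L(f3).
In standard coordinates L(f3) = A f3 = [5, 1, -1].
Converting to G: [5, 1, -1] = -3f1 + 2f2 - f3, so the coordinate vector is [-3, 2, -1].

[-3, 2, -1]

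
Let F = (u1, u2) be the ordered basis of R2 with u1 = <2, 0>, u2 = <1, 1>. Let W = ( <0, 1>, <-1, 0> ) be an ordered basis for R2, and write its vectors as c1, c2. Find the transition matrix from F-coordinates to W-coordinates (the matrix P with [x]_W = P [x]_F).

[[0, 1], [-2, -1]]

Let M have columns uj and N have columns cj. Then for every x, N [x]_W = x = M [x]_F, so P = N^(-1) M.
Since det N = 1, N^(-1) has integer entries; multiplying gives P = [[0, 1], [-2, -1]].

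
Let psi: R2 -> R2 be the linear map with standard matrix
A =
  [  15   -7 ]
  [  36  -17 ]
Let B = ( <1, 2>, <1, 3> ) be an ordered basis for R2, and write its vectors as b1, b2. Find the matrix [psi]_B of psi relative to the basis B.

With P the matrix whose columns are b1, b2, [psi]_B = P^(-1) A P.
Column by column: psi(b1) = A b1 = <1, 2>; its B-coordinates <1, 0> give column 1.
Continuing for each basis vector yields [psi]_B = [[1, -3], [0, -3]].

[[1, -3], [0, -3]]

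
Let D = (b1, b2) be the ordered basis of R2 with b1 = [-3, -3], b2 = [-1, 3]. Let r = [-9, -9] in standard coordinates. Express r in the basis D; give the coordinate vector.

[3, 0]

We seek scalars with c_1 b1 + c_2 b2 = r; equivalently solve M c = r where the columns of M are b1, b2.
System: -3c_1 - c_2 = -9, -3c_1 + 3c_2 = -9; solving gives c_1 = 3, c_2 = 0.
Check: 3b1 + 0·b2 = [-9, -9].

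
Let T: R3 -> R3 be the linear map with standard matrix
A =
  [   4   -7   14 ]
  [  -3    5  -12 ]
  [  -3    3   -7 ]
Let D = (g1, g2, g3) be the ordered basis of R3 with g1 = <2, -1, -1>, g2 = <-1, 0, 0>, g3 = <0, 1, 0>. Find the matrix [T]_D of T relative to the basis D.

Let P have columns g1, ..., g3. Then [T]_D = P^(-1) A P.
Here det P = 1, so P^(-1) is integer; computing A P first and then P^(-1)(A P) gives [[2, -3, -3], [3, -2, 1], [3, 0, 2]].

[[2, -3, -3], [3, -2, 1], [3, 0, 2]]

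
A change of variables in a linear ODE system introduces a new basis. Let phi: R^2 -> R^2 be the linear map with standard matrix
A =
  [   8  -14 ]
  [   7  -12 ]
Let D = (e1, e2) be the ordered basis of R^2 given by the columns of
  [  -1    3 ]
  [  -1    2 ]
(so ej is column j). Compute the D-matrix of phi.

[[-3, 1], [1, -1]]

With P the matrix whose columns are e1, e2, [phi]_D = P^(-1) A P.
Column by column: phi(e1) = A e1 = [6, 5]; its D-coordinates [-3, 1] give column 1.
Continuing for each basis vector yields [phi]_D = [[-3, 1], [1, -1]].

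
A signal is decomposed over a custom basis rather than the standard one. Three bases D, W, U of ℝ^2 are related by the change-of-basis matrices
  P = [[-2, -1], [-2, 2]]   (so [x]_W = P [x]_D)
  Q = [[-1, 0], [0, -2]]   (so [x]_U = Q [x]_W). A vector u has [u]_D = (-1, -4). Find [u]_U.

(-6, 12)

Apply P to get W-coordinates (6, -6), then Q to get U-coordinates.
The result is [u]_U = (-6, 12).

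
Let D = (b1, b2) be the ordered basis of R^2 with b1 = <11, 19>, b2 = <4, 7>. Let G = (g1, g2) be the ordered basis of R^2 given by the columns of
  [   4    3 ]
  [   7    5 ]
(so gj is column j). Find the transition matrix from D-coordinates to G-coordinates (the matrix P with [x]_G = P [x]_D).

Column j of P is [bj]_G, since P maps D-coordinates to G-coordinates.
Expressing b1 in G: b1 = 2g1 + g2, so column 1 of P is <2, 1>.
Doing the same for each bj gives P = [[2, 1], [1, 0]].

[[2, 1], [1, 0]]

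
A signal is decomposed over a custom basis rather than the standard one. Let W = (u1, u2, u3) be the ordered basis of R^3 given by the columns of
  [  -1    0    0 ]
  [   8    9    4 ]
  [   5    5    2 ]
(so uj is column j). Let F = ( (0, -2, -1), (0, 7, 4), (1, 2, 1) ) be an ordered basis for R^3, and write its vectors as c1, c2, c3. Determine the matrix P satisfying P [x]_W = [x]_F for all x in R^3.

[[2, -1, -2], [2, 1, 0], [-1, 0, 0]]

Take x = uj: its W-coordinates are the j-th standard unit vector, so P e_j — column j of P — equals [uj]_F.
u1 = 2c1 + 2c2 - c3, giving column 1 = (2, 2, -1); repeating for each j gives P = [[2, -1, -2], [2, 1, 0], [-1, 0, 0]].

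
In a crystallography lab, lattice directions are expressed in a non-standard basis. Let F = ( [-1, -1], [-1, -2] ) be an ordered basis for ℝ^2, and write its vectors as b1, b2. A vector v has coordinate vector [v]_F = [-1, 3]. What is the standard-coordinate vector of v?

[-2, -5]

By definition v = -b1 + 3b2.
Summing componentwise gives [-2, -5].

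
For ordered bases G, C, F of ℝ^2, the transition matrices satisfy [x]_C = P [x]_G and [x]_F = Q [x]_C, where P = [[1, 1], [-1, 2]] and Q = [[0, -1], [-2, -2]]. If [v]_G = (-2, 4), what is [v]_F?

First [v]_C = P [v]_G = (2, 10).
Then [v]_F = Q [v]_C = (-10, -24).

(-10, -24)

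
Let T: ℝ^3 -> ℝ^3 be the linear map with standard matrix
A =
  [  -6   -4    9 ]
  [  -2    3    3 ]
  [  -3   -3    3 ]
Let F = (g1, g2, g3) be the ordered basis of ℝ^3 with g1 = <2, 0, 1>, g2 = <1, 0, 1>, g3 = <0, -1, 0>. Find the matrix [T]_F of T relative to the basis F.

With P the matrix whose columns are g1, ..., g3, [T]_F = P^(-1) A P.
Column by column: T(g1) = A g1 = <-3, -1, -3>; its F-coordinates <0, -3, 1> give column 1.
Continuing for each basis vector yields [T]_F = [[0, 3, 1], [-3, -3, 2], [1, -1, 3]].

[[0, 3, 1], [-3, -3, 2], [1, -1, 3]]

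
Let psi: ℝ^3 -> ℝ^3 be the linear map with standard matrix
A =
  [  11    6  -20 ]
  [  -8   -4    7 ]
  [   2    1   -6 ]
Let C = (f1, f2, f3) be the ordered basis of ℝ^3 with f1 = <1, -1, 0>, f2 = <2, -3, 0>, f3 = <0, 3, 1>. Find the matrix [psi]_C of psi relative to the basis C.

[[1, -2, 2], [2, 3, -2], [1, 1, -3]]

With P the matrix whose columns are f1, ..., f3, [psi]_C = P^(-1) A P.
Column by column: psi(f1) = A f1 = <5, -4, 1>; its C-coordinates <1, 2, 1> give column 1.
Continuing for each basis vector yields [psi]_C = [[1, -2, 2], [2, 3, -2], [1, 1, -3]].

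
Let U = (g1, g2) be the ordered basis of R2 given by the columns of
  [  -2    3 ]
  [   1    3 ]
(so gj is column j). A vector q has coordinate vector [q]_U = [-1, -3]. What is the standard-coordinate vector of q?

By definition q = -g1 - 3g2.
Summing componentwise gives [-7, -10].

[-7, -10]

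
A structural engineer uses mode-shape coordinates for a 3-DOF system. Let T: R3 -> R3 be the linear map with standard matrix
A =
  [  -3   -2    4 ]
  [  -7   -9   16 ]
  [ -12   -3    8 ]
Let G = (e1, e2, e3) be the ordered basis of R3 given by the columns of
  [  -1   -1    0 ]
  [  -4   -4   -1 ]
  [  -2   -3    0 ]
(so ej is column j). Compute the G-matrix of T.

[[-1, 3, -3], [-2, -2, 1], [1, 1, -1]]

The j-th column of [T]_G is [T(ej)]_G.
T(e1) = A e1 = <3, 11, 8> = -e1 - 2e2 + e3, so column 1 is <-1, -2, 1>.
Repeating for e2, e3 and assembling the columns gives [[-1, 3, -3], [-2, -2, 1], [1, 1, -1]].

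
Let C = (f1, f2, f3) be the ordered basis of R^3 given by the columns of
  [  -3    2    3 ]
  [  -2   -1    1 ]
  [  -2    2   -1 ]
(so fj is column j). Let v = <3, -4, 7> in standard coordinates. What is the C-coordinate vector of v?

<0, 3, -1>

[v]_C is the unique c with M c = v, where M has columns f1, ..., f3.
Solving this 3x3 system gives c = (0, 3, -1).
Check: 0·f1 + 3f2 - f3 = <3, -4, 7>.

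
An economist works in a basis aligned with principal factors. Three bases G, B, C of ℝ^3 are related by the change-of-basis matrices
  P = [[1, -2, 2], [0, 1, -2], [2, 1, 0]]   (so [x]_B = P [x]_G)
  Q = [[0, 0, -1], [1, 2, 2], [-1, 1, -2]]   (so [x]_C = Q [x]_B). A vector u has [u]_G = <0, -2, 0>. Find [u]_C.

Apply P to get B-coordinates <4, -2, -2>, then Q to get C-coordinates.
The result is [u]_C = <2, -4, -2>.

<2, -4, -2>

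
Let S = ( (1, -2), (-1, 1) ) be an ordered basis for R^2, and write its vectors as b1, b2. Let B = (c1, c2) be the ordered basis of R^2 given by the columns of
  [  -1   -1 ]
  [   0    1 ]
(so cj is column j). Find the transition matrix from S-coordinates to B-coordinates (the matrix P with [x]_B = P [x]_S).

Column j of P is [bj]_B, since P maps S-coordinates to B-coordinates.
Expressing b1 in B: b1 = c1 - 2c2, so column 1 of P is (1, -2).
Doing the same for each bj gives P = [[1, 0], [-2, 1]].

[[1, 0], [-2, 1]]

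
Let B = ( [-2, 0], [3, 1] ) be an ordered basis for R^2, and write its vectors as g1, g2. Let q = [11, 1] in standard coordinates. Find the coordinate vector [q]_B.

[-4, 1]

Write q = c_1 g1 + c_2 g2 and solve for the c_i.
System: -2c_1 + 3c_2 = 11, 0c_1 + c_2 = 1; solving gives c_1 = -4, c_2 = 1.
Check: -4g1 + g2 = [11, 1].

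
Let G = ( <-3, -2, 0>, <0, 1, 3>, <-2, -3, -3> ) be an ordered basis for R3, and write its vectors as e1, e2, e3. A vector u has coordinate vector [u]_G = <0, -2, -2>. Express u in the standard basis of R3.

The coordinates say u = 0·e1 - 2e2 - 2e3; adding the scaled basis vectors gives <4, 4, 0>.

<4, 4, 0>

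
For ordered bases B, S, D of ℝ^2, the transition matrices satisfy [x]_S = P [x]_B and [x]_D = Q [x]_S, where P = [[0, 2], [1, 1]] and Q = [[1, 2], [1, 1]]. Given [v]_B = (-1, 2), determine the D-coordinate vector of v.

(6, 5)

Apply P to get S-coordinates (4, 1), then Q to get D-coordinates.
The result is [v]_D = (6, 5).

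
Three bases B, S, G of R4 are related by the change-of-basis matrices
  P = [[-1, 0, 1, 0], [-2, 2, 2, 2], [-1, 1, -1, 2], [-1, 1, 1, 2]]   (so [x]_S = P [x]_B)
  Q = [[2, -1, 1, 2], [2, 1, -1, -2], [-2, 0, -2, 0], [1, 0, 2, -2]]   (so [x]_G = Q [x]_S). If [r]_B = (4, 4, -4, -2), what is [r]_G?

(-20, -12, 16, 8)

First [r]_S = P [r]_B = (-8, -12, 0, -8).
Then [r]_G = Q [r]_S = (-20, -12, 16, 8).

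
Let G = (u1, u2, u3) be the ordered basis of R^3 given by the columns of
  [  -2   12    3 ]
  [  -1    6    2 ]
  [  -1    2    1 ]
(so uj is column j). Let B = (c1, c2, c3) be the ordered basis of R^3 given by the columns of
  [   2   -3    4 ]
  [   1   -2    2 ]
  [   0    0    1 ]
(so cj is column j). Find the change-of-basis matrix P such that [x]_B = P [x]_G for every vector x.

Take x = uj: its G-coordinates are the j-th standard unit vector, so P e_j — column j of P — equals [uj]_B.
u1 = c1 + 0·c2 - c3, giving column 1 = [1, 0, -1]; repeating for each j gives P = [[1, 2, -2], [0, 0, -1], [-1, 2, 1]].

[[1, 2, -2], [0, 0, -1], [-1, 2, 1]]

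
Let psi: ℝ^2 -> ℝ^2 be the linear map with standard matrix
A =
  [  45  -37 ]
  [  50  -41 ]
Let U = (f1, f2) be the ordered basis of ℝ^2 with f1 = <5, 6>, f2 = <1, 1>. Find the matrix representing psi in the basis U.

With P the matrix whose columns are f1, f2, [psi]_U = P^(-1) A P.
Column by column: psi(f1) = A f1 = <3, 4>; its U-coordinates <1, -2> give column 1.
Continuing for each basis vector yields [psi]_U = [[1, 1], [-2, 3]].

[[1, 1], [-2, 3]]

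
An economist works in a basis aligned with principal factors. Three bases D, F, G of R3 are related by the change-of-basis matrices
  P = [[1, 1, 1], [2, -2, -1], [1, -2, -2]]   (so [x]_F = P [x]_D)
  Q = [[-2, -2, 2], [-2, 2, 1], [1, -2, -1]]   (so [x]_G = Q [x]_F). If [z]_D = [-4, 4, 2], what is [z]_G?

[0, -56, 54]

Apply P to get F-coordinates [2, -18, -16], then Q to get G-coordinates.
The result is [z]_G = [0, -56, 54].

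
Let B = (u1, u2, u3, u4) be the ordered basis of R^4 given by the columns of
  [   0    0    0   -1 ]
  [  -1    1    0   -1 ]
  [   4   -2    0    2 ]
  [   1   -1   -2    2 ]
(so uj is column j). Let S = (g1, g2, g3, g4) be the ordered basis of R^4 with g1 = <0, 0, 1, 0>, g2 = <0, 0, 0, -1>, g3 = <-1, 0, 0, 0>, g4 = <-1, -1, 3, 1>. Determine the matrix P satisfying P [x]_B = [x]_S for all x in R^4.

Let M have columns uj and N have columns gj. Then for every x, N [x]_S = x = M [x]_B, so P = N^(-1) M.
Since det N = -1, N^(-1) has integer entries; multiplying gives P = [[1, 1, 0, -1], [0, 0, 2, -1], [-1, 1, 0, 0], [1, -1, 0, 1]].

[[1, 1, 0, -1], [0, 0, 2, -1], [-1, 1, 0, 0], [1, -1, 0, 1]]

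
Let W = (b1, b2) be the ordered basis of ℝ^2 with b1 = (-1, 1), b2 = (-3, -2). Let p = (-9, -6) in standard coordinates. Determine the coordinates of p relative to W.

We seek scalars with c_1 b1 + c_2 b2 = p; equivalently solve M c = p where the columns of M are b1, b2.
System: -c_1 - 3c_2 = -9, c_1 - 2c_2 = -6; solving gives c_1 = 0, c_2 = 3.
Check: 0·b1 + 3b2 = (-9, -6).

(0, 3)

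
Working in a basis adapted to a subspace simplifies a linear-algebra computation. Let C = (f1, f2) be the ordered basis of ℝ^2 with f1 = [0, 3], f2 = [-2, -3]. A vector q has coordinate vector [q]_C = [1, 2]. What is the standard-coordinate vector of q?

q = M [q]_C, where M has columns f1, f2.
Carrying out the matrix-vector product, q = [-4, -3].

[-4, -3]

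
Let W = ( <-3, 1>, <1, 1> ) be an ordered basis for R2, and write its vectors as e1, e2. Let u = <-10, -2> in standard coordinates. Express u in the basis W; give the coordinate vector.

<2, -4>

Write u = c_1 e1 + c_2 e2 and solve for the c_i.
System: -3c_1 + c_2 = -10, c_1 + c_2 = -2; solving gives c_1 = 2, c_2 = -4.
Check: 2e1 - 4e2 = <-10, -2>.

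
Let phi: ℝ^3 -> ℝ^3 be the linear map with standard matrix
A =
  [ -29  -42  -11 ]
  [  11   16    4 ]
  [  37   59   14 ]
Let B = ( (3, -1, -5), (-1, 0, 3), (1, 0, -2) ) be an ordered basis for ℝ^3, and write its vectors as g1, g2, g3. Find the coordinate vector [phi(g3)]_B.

(-3, -2, 0)

Column 3 of [phi]_B is the B-coordinate vector of phi(g3).
In standard coordinates phi(g3) = A g3 = (-7, 3, 9).
Converting to B: (-7, 3, 9) = -3g1 - 2g2 + 0·g3, so the coordinate vector is (-3, -2, 0).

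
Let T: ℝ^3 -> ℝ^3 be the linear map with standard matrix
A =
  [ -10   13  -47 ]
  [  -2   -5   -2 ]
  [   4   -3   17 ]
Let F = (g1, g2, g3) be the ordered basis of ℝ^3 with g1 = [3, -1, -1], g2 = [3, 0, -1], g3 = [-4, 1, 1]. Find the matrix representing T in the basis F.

The j-th column of [T]_F is [T(gj)]_F.
T(g1) = A g1 = [4, 1, -2] = g1 + 3g2 + 2g3, so column 1 is [1, 3, 2].
Repeating for g2, g3 and assembling the columns gives [[1, 2, -1], [3, 1, 3], [2, -2, 0]].

[[1, 2, -1], [3, 1, 3], [2, -2, 0]]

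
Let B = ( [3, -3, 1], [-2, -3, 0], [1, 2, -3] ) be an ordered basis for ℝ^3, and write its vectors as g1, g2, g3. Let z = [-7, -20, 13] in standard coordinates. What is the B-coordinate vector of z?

[1, 3, -4]

We seek scalars with c_1 g1 + ... + c_3 g3 = z; equivalently solve M c = z where the columns of M are g1, ..., g3.
Row-reducing the augmented matrix [M | z] gives c = (1, 3, -4).
Check: g1 + 3g2 - 4g3 = [-7, -20, 13].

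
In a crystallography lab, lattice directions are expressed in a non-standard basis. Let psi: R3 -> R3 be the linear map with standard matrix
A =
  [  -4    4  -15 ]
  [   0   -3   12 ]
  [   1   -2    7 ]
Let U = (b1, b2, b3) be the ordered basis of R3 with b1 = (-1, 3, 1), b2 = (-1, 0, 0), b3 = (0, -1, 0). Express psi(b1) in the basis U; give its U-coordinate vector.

(0, -1, -3)

Compute psi(b1) = A b1 = (1, 3, 0) in standard coordinates.
Then write this in U-coordinates: solve for y in y_1 b1 + ... + y_3 b3 = (1, 3, 0).
This gives y = (0, -1, -3), which is column 1 of [psi]_U.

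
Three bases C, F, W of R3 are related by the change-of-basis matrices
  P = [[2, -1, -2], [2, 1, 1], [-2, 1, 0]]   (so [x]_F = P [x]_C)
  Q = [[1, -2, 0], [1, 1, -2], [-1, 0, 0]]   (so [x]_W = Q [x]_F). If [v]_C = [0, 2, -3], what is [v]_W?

Apply P to get F-coordinates [4, -1, 2], then Q to get W-coordinates.
The result is [v]_W = [6, -1, -4].

[6, -1, -4]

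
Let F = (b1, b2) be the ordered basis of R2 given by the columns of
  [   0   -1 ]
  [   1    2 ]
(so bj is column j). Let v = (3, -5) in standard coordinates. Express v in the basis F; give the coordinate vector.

We seek scalars with c_1 b1 + c_2 b2 = v; equivalently solve M c = v where the columns of M are b1, b2.
System: 0c_1 - c_2 = 3, c_1 + 2c_2 = -5; solving gives c_1 = 1, c_2 = -3.
Check: b1 - 3b2 = (3, -5).

(1, -3)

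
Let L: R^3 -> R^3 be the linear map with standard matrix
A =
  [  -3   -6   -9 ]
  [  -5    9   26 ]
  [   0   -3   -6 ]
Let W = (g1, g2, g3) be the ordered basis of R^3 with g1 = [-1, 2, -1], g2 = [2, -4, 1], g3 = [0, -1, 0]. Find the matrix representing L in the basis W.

With P the matrix whose columns are g1, ..., g3, [L]_W = P^(-1) A P.
Column by column: L(g1) = A g1 = [0, -3, 0]; its W-coordinates [0, 0, 3] give column 1.
Continuing for each basis vector yields [L]_W = [[0, -3, 0], [0, 3, 3], [3, 2, -3]].

[[0, -3, 0], [0, 3, 3], [3, 2, -3]]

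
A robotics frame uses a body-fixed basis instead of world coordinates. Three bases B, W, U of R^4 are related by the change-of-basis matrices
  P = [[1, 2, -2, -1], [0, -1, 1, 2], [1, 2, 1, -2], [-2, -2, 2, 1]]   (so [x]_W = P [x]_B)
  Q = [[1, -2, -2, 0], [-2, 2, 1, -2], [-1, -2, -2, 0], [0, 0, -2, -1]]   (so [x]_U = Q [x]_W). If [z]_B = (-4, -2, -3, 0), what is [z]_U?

Apply P to get W-coordinates (-2, -1, -11, 6), then Q to get U-coordinates.
The result is [z]_U = (22, -21, 26, 16).

(22, -21, 26, 16)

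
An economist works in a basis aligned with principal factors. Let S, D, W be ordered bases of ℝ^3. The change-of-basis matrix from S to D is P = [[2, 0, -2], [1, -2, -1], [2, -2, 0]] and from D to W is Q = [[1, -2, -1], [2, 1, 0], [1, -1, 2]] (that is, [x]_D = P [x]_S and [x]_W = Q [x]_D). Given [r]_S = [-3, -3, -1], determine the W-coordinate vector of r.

Composing the changes, [r]_W = Q P [r]_S.
Q P = [[-2, 6, 0], [5, -2, -5], [5, -2, -1]]; applying this to [-3, -3, -1] gives [-12, -4, -8].

[-12, -4, -8]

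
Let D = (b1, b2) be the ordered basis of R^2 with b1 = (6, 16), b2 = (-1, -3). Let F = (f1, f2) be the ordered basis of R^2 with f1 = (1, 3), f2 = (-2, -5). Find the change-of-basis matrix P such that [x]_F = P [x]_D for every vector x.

Column j of P is [bj]_F, since P maps D-coordinates to F-coordinates.
Expressing b1 in F: b1 = 2f1 - 2f2, so column 1 of P is (2, -2).
Doing the same for each bj gives P = [[2, -1], [-2, 0]].

[[2, -1], [-2, 0]]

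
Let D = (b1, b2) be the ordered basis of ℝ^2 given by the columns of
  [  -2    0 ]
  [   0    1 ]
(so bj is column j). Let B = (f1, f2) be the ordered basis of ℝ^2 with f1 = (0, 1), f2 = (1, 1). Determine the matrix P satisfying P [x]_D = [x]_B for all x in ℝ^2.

[[2, 1], [-2, 0]]

Let M have columns bj and N have columns fj. Then for every x, N [x]_B = x = M [x]_D, so P = N^(-1) M.
Since det N = -1, N^(-1) has integer entries; multiplying gives P = [[2, 1], [-2, 0]].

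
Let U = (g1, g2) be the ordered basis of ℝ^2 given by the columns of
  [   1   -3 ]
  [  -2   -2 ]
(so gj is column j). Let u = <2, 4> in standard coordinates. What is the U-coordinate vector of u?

<-1, -1>

Write u = c_1 g1 + c_2 g2 and solve for the c_i.
System: c_1 - 3c_2 = 2, -2c_1 - 2c_2 = 4; solving gives c_1 = -1, c_2 = -1.
Check: -g1 - g2 = <2, 4>.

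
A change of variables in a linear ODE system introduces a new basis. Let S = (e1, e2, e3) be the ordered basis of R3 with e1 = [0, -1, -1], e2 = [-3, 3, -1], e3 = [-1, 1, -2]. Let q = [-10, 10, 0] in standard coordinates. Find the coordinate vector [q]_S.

Write q = c_1 e1 + ... + c_3 e3 and solve for the c_i.
Gaussian elimination on [M | q] yields c = (0, 4, -2).
Check: 0·e1 + 4e2 - 2e3 = [-10, 10, 0].

[0, 4, -2]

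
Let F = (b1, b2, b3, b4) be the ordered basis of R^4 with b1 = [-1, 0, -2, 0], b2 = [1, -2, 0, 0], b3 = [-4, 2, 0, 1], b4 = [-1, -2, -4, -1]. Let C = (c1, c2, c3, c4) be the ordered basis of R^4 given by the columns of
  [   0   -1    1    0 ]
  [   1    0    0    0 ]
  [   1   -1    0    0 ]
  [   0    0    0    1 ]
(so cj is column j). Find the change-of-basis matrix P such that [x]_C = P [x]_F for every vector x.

Take x = bj: its F-coordinates are the j-th standard unit vector, so P e_j — column j of P — equals [bj]_C.
b1 = 0·c1 + 2c2 + c3 + 0·c4, giving column 1 = [0, 2, 1, 0]; repeating for each j gives P = [[0, -2, 2, -2], [2, -2, 2, 2], [1, -1, -2, 1], [0, 0, 1, -1]].

[[0, -2, 2, -2], [2, -2, 2, 2], [1, -1, -2, 1], [0, 0, 1, -1]]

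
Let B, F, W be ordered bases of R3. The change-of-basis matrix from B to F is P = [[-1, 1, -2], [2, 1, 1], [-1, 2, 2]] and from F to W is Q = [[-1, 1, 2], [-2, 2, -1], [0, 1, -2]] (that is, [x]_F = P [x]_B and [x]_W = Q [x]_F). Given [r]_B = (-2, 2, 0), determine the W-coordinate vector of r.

Composing the changes, [r]_W = Q P [r]_B.
Q P = [[1, 4, 7], [7, -2, 4], [4, -3, -3]]; applying this to (-2, 2, 0) gives (6, -18, -14).

(6, -18, -14)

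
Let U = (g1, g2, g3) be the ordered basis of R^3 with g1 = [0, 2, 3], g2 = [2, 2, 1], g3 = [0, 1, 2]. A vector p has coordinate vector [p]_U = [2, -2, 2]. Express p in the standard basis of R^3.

[-4, 2, 8]

By definition p = 2g1 - 2g2 + 2g3.
Summing componentwise gives [-4, 2, 8].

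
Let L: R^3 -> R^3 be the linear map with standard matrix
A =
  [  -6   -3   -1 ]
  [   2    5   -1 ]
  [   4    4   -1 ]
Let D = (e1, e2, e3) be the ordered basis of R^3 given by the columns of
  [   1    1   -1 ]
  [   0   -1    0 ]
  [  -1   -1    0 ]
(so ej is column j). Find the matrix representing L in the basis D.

With P the matrix whose columns are e1, ..., e3, [L]_D = P^(-1) A P.
Column by column: L(e1) = A e1 = [-5, 3, 5]; its D-coordinates [-2, -3, 0] give column 1.
Continuing for each basis vector yields [L]_D = [[-2, -3, 2], [-3, 2, 2], [0, 1, -2]].

[[-2, -3, 2], [-3, 2, 2], [0, 1, -2]]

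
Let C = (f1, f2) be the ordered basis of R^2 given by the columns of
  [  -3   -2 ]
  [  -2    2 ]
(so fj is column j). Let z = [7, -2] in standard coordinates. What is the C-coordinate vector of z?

[-1, -2]

Write z = c_1 f1 + c_2 f2 and solve for the c_i.
System: -3c_1 - 2c_2 = 7, -2c_1 + 2c_2 = -2; solving gives c_1 = -1, c_2 = -2.
Check: -f1 - 2f2 = [7, -2].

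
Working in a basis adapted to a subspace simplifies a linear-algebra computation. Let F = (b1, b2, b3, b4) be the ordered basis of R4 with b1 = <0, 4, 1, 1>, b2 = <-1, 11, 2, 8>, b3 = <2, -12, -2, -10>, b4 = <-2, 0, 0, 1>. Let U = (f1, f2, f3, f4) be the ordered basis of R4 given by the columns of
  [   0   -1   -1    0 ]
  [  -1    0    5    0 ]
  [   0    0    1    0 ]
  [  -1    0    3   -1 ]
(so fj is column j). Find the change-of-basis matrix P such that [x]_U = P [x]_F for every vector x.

Column j of P is [bj]_U, since P maps F-coordinates to U-coordinates.
Expressing b1 in U: b1 = f1 - f2 + f3 + f4, so column 1 of P is <1, -1, 1, 1>.
Doing the same for each bj gives P = [[1, -1, 2, 0], [-1, -1, 0, 2], [1, 2, -2, 0], [1, -1, 2, -1]].

[[1, -1, 2, 0], [-1, -1, 0, 2], [1, 2, -2, 0], [1, -1, 2, -1]]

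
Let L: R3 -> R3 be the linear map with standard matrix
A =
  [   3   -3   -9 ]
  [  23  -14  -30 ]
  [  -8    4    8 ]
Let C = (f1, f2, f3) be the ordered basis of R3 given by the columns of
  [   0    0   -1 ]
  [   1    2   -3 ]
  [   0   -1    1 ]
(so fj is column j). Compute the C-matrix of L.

Let P have columns f1, ..., f3. Then [L]_C = P^(-1) A P.
Here det P = 1, so P^(-1) is integer; computing A P first and then P^(-1)(A P) gives [[-3, -1, 0], [-1, -3, -1], [3, -3, 3]].

[[-3, -1, 0], [-1, -3, -1], [3, -3, 3]]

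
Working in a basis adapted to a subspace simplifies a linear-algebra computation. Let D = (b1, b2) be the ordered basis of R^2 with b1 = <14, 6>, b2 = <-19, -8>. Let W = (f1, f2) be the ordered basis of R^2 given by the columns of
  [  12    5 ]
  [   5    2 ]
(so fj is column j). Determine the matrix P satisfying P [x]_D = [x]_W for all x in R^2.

[[2, -2], [-2, 1]]

Column j of P is [bj]_W, since P maps D-coordinates to W-coordinates.
Expressing b1 in W: b1 = 2f1 - 2f2, so column 1 of P is <2, -2>.
Doing the same for each bj gives P = [[2, -2], [-2, 1]].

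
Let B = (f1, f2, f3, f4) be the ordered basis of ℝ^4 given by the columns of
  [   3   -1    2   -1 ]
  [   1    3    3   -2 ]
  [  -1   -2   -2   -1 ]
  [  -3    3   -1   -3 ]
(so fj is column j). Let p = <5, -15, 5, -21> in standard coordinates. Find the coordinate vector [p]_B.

<1, -4, 0, 2>

[p]_B is the unique c with M c = p, where M has columns f1, ..., f4.
Solving this 4x4 system gives c = (1, -4, 0, 2).
Check: f1 - 4f2 + 0·f3 + 2f4 = <5, -15, 5, -21>.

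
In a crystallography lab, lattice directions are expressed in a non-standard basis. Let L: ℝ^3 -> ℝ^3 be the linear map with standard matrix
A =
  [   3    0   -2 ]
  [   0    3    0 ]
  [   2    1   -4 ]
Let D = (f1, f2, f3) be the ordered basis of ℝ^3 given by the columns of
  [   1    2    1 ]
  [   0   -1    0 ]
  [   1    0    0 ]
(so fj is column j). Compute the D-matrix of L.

With P the matrix whose columns are f1, ..., f3, [L]_D = P^(-1) A P.
Column by column: L(f1) = A f1 = [1, 0, -2]; its D-coordinates [-2, 0, 3] give column 1.
Continuing for each basis vector yields [L]_D = [[-2, 3, 2], [0, 3, 0], [3, -3, 1]].

[[-2, 3, 2], [0, 3, 0], [3, -3, 1]]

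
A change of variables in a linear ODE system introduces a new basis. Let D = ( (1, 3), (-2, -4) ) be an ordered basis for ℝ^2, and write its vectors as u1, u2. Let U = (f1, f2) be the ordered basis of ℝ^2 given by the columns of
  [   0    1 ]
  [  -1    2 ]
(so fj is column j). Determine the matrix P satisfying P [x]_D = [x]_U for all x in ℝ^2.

[[-1, 0], [1, -2]]

Take x = uj: its D-coordinates are the j-th standard unit vector, so P e_j — column j of P — equals [uj]_U.
u1 = -f1 + f2, giving column 1 = (-1, 1); repeating for each j gives P = [[-1, 0], [1, -2]].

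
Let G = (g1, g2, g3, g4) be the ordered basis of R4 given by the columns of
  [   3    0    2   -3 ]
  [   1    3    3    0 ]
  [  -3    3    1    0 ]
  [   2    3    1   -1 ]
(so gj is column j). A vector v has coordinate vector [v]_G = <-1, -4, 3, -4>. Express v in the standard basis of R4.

<15, -4, -6, -7>

The coordinates say v = -g1 - 4g2 + 3g3 - 4g4; adding the scaled basis vectors gives <15, -4, -6, -7>.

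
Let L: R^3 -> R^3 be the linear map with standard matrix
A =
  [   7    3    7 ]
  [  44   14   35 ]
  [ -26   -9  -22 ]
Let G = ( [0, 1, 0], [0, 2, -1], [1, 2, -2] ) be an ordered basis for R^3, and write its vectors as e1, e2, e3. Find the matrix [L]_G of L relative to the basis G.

With P the matrix whose columns are e1, ..., e3, [L]_G = P^(-1) A P.
Column by column: L(e1) = A e1 = [3, 14, -9]; its G-coordinates [2, 3, 3] give column 1.
Continuing for each basis vector yields [L]_G = [[2, -1, 0], [3, -2, 2], [3, -1, -1]].

[[2, -1, 0], [3, -2, 2], [3, -1, -1]]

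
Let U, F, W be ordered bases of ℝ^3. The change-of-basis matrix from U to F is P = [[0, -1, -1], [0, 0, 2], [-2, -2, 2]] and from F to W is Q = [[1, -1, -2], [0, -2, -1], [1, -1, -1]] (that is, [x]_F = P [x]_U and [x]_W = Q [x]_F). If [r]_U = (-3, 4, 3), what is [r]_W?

(-21, -16, -17)

Apply P to get F-coordinates (-7, 6, 4), then Q to get W-coordinates.
The result is [r]_W = (-21, -16, -17).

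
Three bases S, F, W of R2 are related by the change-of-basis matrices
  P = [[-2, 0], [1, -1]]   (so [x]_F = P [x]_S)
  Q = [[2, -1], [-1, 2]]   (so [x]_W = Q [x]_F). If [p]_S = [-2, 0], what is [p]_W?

Composing the changes, [p]_W = Q P [p]_S.
Q P = [[-5, 1], [4, -2]]; applying this to [-2, 0] gives [10, -8].

[10, -8]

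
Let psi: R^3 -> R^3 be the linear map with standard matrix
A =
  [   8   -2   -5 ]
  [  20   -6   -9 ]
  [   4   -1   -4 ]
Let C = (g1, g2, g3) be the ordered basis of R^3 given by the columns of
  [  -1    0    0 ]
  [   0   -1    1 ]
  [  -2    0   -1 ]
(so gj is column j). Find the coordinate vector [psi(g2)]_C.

(-2, -3, 3)

Compute psi(g2) = A g2 = (2, 6, 1) in standard coordinates.
Then write this in C-coordinates: solve for y in y_1 g1 + ... + y_3 g3 = (2, 6, 1).
This gives y = (-2, -3, 3), which is column 2 of [psi]_C.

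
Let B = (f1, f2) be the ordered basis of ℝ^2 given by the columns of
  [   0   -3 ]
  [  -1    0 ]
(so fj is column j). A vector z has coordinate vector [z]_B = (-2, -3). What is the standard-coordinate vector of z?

z = M [z]_B, where M has columns f1, f2.
Carrying out the matrix-vector product, z = (9, 2).

(9, 2)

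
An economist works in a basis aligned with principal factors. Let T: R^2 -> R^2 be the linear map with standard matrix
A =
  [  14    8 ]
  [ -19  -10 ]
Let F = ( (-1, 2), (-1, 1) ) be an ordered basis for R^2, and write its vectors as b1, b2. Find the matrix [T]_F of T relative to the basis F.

[[1, 3], [-3, 3]]

Let P have columns b1, b2. Then [T]_F = P^(-1) A P.
Here det P = 1, so P^(-1) is integer; computing A P first and then P^(-1)(A P) gives [[1, 3], [-3, 3]].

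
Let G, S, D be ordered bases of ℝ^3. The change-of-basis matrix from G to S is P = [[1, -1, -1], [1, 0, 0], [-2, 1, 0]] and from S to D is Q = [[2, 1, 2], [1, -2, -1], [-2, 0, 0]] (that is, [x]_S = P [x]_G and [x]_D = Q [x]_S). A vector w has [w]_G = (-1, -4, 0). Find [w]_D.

Composing the changes, [w]_D = Q P [w]_G.
Q P = [[-1, 0, -2], [1, -2, -1], [-2, 2, 2]]; applying this to (-1, -4, 0) gives (1, 7, -6).

(1, 7, -6)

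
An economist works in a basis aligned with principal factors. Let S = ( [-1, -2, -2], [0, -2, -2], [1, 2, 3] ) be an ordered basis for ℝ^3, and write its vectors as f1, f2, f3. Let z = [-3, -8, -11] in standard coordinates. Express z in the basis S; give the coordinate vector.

Write z = c_1 f1 + ... + c_3 f3 and solve for the c_i.
Gaussian elimination on [M | z] yields c = (0, 1, -3).
Check: 0·f1 + f2 - 3f3 = [-3, -8, -11].

[0, 1, -3]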